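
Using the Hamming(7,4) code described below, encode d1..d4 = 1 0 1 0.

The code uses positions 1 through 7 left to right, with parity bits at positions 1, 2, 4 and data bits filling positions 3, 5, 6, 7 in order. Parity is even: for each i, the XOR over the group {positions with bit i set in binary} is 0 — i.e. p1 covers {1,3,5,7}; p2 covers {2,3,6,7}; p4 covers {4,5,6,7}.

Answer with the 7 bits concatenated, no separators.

1011010

Place data at non-parity positions: p1 p2 1 p4 0 1 0
p1 (pos 1,3,5,7): XOR of data positions = 1⊕0⊕0 = 1
p2 (pos 2,3,6,7): XOR of data positions = 1⊕1⊕0 = 0
p4 (pos 4,5,6,7): XOR of data positions = 0⊕1⊕0 = 1
Codeword: 1011010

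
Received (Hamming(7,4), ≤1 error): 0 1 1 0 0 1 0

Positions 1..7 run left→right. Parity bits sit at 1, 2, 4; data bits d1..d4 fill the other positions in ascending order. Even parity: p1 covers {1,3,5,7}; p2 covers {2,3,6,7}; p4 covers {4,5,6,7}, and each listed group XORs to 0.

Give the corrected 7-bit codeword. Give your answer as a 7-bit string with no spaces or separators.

0110011

s1 (pos 1,3,5,7): 0⊕1⊕0⊕0 = 1
s2 (pos 2,3,6,7): 1⊕1⊕1⊕0 = 1
s4 (pos 4,5,6,7): 0⊕0⊕1⊕0 = 1
Syndrome s4…s1 = 111 → error at position 7.
Flip position 7: 0110010 → 0110011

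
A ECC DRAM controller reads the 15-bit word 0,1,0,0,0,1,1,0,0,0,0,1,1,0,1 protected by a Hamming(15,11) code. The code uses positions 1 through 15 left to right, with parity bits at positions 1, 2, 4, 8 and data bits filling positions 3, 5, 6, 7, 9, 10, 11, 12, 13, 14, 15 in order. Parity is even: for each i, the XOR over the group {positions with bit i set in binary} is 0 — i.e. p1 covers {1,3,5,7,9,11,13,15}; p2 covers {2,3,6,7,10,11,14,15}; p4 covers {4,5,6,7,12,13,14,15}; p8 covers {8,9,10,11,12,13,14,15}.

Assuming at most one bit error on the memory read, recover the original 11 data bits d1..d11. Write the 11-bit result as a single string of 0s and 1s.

00110001001

s1 (pos 1,3,5,7,9,11,13,15): 0⊕0⊕0⊕1⊕0⊕0⊕1⊕1 = 1
s2 (pos 2,3,6,7,10,11,14,15): 1⊕0⊕1⊕1⊕0⊕0⊕0⊕1 = 0
s4 (pos 4,5,6,7,12,13,14,15): 0⊕0⊕1⊕1⊕1⊕1⊕0⊕1 = 1
s8 (pos 8,9,10,11,12,13,14,15): 0⊕0⊕0⊕0⊕1⊕1⊕0⊕1 = 1
Syndrome s8…s1 = 1101 → error at position 13.
Flip position 13: 010001100001101 → 010001100001001
Read data bits from positions 3,5,6,7,9,10,11,12,13,14,15: 00110001001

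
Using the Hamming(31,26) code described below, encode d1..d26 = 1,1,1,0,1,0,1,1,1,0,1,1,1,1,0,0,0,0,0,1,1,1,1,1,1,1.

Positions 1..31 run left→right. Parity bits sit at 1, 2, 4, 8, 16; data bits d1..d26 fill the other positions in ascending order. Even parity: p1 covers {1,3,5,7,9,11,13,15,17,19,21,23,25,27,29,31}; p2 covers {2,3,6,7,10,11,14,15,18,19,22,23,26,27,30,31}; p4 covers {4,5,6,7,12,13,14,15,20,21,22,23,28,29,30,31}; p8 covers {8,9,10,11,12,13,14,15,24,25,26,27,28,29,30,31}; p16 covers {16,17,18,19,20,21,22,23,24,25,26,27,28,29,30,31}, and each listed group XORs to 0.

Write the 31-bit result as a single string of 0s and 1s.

0011110010111010111000001111111

Place data at non-parity positions: p1 p2 1 p4 1 1 0 p8 1 0 1 1 1 0 1 p16 1 1 1 0 0 0 0 0 1 1 1 1 1 1 1
p1 (pos 1,3,5,7,9,11,13,15,17,19,21,23,25,27,29,31): XOR of data positions = 1⊕1⊕0⊕1⊕1⊕1⊕1⊕1⊕1⊕0⊕0⊕1⊕1⊕1⊕1 = 0
p2 (pos 2,3,6,7,10,11,14,15,18,19,22,23,26,27,30,31): XOR of data positions = 1⊕1⊕0⊕0⊕1⊕0⊕1⊕1⊕1⊕0⊕0⊕1⊕1⊕1⊕1 = 0
p4 (pos 4,5,6,7,12,13,14,15,20,21,22,23,28,29,30,31): XOR of data positions = 1⊕1⊕0⊕1⊕1⊕0⊕1⊕0⊕0⊕0⊕0⊕1⊕1⊕1⊕1 = 1
p8 (pos 8,9,10,11,12,13,14,15,24,25,26,27,28,29,30,31): XOR of data positions = 1⊕0⊕1⊕1⊕1⊕0⊕1⊕0⊕1⊕1⊕1⊕1⊕1⊕1⊕1 = 0
p16 (pos 16,17,18,19,20,21,22,23,24,25,26,27,28,29,30,31): XOR of data positions = 1⊕1⊕1⊕0⊕0⊕0⊕0⊕0⊕1⊕1⊕1⊕1⊕1⊕1⊕1 = 0
Codeword: 0011110010111010111000001111111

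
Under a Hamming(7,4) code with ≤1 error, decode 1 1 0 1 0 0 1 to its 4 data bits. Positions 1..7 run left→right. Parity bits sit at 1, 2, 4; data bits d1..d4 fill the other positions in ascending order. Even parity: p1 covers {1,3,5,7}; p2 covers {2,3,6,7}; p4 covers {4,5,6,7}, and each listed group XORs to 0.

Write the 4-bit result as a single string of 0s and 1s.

0001

s1 (pos 1,3,5,7): 1⊕0⊕0⊕1 = 0
s2 (pos 2,3,6,7): 1⊕0⊕0⊕1 = 0
s4 (pos 4,5,6,7): 1⊕0⊕0⊕1 = 0
Syndrome s4…s1 = 000 → no error.
Read data bits from positions 3,5,6,7: 0001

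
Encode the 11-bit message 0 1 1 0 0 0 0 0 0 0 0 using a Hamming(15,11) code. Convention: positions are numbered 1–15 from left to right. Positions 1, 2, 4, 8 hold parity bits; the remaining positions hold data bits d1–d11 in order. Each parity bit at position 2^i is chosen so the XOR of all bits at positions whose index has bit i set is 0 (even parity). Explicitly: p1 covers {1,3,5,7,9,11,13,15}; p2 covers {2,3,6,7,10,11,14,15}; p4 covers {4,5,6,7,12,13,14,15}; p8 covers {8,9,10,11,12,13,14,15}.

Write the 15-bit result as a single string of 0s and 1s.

Place data at non-parity positions: p1 p2 0 p4 1 1 0 p8 0 0 0 0 0 0 0
p1 (pos 1,3,5,7,9,11,13,15): XOR of data positions = 0⊕1⊕0⊕0⊕0⊕0⊕0 = 1
p2 (pos 2,3,6,7,10,11,14,15): XOR of data positions = 0⊕1⊕0⊕0⊕0⊕0⊕0 = 1
p4 (pos 4,5,6,7,12,13,14,15): XOR of data positions = 1⊕1⊕0⊕0⊕0⊕0⊕0 = 0
p8 (pos 8,9,10,11,12,13,14,15): XOR of data positions = 0⊕0⊕0⊕0⊕0⊕0⊕0 = 0
Codeword: 110011000000000

110011000000000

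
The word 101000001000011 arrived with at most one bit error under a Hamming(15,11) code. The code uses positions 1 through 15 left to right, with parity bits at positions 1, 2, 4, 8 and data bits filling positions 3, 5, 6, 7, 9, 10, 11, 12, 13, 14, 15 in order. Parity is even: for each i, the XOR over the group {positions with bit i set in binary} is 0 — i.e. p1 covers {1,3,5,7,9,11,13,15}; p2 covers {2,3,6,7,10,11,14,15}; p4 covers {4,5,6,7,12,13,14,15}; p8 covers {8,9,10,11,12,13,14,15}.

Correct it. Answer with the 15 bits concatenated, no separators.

101000001100011

s1 (pos 1,3,5,7,9,11,13,15): 1⊕1⊕0⊕0⊕1⊕0⊕0⊕1 = 0
s2 (pos 2,3,6,7,10,11,14,15): 0⊕1⊕0⊕0⊕0⊕0⊕1⊕1 = 1
s4 (pos 4,5,6,7,12,13,14,15): 0⊕0⊕0⊕0⊕0⊕0⊕1⊕1 = 0
s8 (pos 8,9,10,11,12,13,14,15): 0⊕1⊕0⊕0⊕0⊕0⊕1⊕1 = 1
Syndrome s8…s1 = 1010 → error at position 10.
Flip position 10: 101000001000011 → 101000001100011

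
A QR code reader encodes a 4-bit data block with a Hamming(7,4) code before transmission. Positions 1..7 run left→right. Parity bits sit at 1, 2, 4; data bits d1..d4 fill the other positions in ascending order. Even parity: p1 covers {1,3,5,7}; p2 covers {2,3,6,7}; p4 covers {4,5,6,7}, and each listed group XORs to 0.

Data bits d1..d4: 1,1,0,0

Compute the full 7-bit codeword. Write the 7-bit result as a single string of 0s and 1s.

0111100

Place data at non-parity positions: p1 p2 1 p4 1 0 0
p1 (pos 1,3,5,7): XOR of data positions = 1⊕1⊕0 = 0
p2 (pos 2,3,6,7): XOR of data positions = 1⊕0⊕0 = 1
p4 (pos 4,5,6,7): XOR of data positions = 1⊕0⊕0 = 1
Codeword: 0111100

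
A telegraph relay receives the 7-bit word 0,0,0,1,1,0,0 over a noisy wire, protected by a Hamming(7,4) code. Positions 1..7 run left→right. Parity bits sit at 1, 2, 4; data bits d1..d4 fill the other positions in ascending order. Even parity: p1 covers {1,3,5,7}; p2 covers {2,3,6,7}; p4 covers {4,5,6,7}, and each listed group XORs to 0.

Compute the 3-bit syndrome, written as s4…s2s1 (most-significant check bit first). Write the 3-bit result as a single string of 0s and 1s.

001

s1 (pos 1,3,5,7): 0⊕0⊕1⊕0 = 1
s2 (pos 2,3,6,7): 0⊕0⊕0⊕0 = 0
s4 (pos 4,5,6,7): 1⊕1⊕0⊕0 = 0
Syndrome s4…s1 = 001 → error at position 1.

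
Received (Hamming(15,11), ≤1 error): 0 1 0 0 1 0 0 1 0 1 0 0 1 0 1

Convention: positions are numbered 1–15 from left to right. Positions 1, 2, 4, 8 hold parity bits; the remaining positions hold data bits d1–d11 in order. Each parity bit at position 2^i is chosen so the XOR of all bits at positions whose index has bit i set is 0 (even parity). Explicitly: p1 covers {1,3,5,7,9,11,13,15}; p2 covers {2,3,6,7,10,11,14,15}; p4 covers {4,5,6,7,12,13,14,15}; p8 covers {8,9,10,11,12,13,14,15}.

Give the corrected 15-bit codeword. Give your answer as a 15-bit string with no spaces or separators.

010010110100101

s1 (pos 1,3,5,7,9,11,13,15): 0⊕0⊕1⊕0⊕0⊕0⊕1⊕1 = 1
s2 (pos 2,3,6,7,10,11,14,15): 1⊕0⊕0⊕0⊕1⊕0⊕0⊕1 = 1
s4 (pos 4,5,6,7,12,13,14,15): 0⊕1⊕0⊕0⊕0⊕1⊕0⊕1 = 1
s8 (pos 8,9,10,11,12,13,14,15): 1⊕0⊕1⊕0⊕0⊕1⊕0⊕1 = 0
Syndrome s8…s1 = 0111 → error at position 7.
Flip position 7: 010010010100101 → 010010110100101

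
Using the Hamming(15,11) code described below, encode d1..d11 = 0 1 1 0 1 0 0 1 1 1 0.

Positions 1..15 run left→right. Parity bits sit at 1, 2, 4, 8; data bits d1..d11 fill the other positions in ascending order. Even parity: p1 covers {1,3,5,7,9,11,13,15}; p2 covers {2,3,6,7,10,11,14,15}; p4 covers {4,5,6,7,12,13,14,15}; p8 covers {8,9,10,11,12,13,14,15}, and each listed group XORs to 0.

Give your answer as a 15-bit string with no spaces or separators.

100111001001110

Place data at non-parity positions: p1 p2 0 p4 1 1 0 p8 1 0 0 1 1 1 0
p1 (pos 1,3,5,7,9,11,13,15): XOR of data positions = 0⊕1⊕0⊕1⊕0⊕1⊕0 = 1
p2 (pos 2,3,6,7,10,11,14,15): XOR of data positions = 0⊕1⊕0⊕0⊕0⊕1⊕0 = 0
p4 (pos 4,5,6,7,12,13,14,15): XOR of data positions = 1⊕1⊕0⊕1⊕1⊕1⊕0 = 1
p8 (pos 8,9,10,11,12,13,14,15): XOR of data positions = 1⊕0⊕0⊕1⊕1⊕1⊕0 = 0
Codeword: 100111001001110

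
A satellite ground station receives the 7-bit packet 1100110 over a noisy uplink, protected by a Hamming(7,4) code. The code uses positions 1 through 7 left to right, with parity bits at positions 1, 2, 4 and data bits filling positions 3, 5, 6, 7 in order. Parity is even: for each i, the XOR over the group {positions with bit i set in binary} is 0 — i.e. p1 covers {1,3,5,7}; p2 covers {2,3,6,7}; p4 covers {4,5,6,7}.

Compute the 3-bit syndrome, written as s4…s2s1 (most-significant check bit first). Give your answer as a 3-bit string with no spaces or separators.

s1 (pos 1,3,5,7): 1⊕0⊕1⊕0 = 0
s2 (pos 2,3,6,7): 1⊕0⊕1⊕0 = 0
s4 (pos 4,5,6,7): 0⊕1⊕1⊕0 = 0
Syndrome s4…s1 = 000 → no error.

000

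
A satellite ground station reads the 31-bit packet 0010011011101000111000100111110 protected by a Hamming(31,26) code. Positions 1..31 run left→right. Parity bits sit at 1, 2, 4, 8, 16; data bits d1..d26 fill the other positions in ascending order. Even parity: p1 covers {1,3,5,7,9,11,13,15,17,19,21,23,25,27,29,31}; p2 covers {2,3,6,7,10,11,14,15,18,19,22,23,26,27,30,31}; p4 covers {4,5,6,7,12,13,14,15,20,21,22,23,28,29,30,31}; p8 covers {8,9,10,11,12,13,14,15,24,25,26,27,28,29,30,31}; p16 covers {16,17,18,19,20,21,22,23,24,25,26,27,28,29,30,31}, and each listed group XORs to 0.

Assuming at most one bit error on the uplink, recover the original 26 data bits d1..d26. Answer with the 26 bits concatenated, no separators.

10111110100111000100111100

s1 (pos 1,3,5,7,9,11,13,15,17,19,21,23,25,27,29,31): 0⊕1⊕0⊕1⊕1⊕1⊕1⊕0⊕1⊕1⊕0⊕1⊕0⊕1⊕1⊕0 = 0
s2 (pos 2,3,6,7,10,11,14,15,18,19,22,23,26,27,30,31): 0⊕1⊕1⊕1⊕1⊕1⊕0⊕0⊕1⊕1⊕0⊕1⊕1⊕1⊕1⊕0 = 1
s4 (pos 4,5,6,7,12,13,14,15,20,21,22,23,28,29,30,31): 0⊕0⊕1⊕1⊕0⊕1⊕0⊕0⊕0⊕0⊕0⊕1⊕1⊕1⊕1⊕0 = 1
s8 (pos 8,9,10,11,12,13,14,15,24,25,26,27,28,29,30,31): 0⊕1⊕1⊕1⊕0⊕1⊕0⊕0⊕0⊕0⊕1⊕1⊕1⊕1⊕1⊕0 = 1
s16 (pos 16,17,18,19,20,21,22,23,24,25,26,27,28,29,30,31): 0⊕1⊕1⊕1⊕0⊕0⊕0⊕1⊕0⊕0⊕1⊕1⊕1⊕1⊕1⊕0 = 1
Syndrome s16…s1 = 11110 → error at position 30.
Flip position 30: 0010011011101000111000100111110 → 0010011011101000111000100111100
Read data bits from positions 3,5,6,7,9,10,11,12,13,14,15,17,18,19,20,21,22,23,24,25,26,27,28,29,30,31: 10111110100111000100111100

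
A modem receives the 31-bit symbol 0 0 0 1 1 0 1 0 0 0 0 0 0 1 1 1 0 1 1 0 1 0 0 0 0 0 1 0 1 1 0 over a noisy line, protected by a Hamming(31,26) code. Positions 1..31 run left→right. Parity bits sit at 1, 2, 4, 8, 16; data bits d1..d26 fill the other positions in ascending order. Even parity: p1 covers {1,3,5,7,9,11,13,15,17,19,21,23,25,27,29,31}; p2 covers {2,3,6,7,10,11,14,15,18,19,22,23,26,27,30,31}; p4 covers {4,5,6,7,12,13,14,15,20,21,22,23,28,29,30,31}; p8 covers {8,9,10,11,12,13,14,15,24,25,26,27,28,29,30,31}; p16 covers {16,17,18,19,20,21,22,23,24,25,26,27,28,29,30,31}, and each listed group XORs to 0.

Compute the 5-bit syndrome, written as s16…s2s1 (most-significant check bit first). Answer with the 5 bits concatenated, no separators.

s1 (pos 1,3,5,7,9,11,13,15,17,19,21,23,25,27,29,31): 0⊕0⊕1⊕1⊕0⊕0⊕0⊕1⊕0⊕1⊕1⊕0⊕0⊕1⊕1⊕0 = 1
s2 (pos 2,3,6,7,10,11,14,15,18,19,22,23,26,27,30,31): 0⊕0⊕0⊕1⊕0⊕0⊕1⊕1⊕1⊕1⊕0⊕0⊕0⊕1⊕1⊕0 = 1
s4 (pos 4,5,6,7,12,13,14,15,20,21,22,23,28,29,30,31): 1⊕1⊕0⊕1⊕0⊕0⊕1⊕1⊕0⊕1⊕0⊕0⊕0⊕1⊕1⊕0 = 0
s8 (pos 8,9,10,11,12,13,14,15,24,25,26,27,28,29,30,31): 0⊕0⊕0⊕0⊕0⊕0⊕1⊕1⊕0⊕0⊕0⊕1⊕0⊕1⊕1⊕0 = 1
s16 (pos 16,17,18,19,20,21,22,23,24,25,26,27,28,29,30,31): 1⊕0⊕1⊕1⊕0⊕1⊕0⊕0⊕0⊕0⊕0⊕1⊕0⊕1⊕1⊕0 = 1
Syndrome s16…s1 = 11011 → error at position 27.

11011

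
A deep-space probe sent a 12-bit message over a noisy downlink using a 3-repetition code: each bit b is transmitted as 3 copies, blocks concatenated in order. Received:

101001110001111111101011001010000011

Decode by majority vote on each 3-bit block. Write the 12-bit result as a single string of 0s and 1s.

Block 1 (101): 2 ones → 1
Block 2 (001): 1 one → 0
Block 3 (110): 2 ones → 1
Block 4 (001): 1 one → 0
Block 5 (111): 3 ones → 1
Block 6 (111): 3 ones → 1
Block 7 (101): 2 ones → 1
Block 8 (011): 2 ones → 1
Block 9 (001): 1 one → 0
Block 10 (010): 1 one → 0
Block 11 (000): 0 ones → 0
Block 12 (011): 2 ones → 1

101011110001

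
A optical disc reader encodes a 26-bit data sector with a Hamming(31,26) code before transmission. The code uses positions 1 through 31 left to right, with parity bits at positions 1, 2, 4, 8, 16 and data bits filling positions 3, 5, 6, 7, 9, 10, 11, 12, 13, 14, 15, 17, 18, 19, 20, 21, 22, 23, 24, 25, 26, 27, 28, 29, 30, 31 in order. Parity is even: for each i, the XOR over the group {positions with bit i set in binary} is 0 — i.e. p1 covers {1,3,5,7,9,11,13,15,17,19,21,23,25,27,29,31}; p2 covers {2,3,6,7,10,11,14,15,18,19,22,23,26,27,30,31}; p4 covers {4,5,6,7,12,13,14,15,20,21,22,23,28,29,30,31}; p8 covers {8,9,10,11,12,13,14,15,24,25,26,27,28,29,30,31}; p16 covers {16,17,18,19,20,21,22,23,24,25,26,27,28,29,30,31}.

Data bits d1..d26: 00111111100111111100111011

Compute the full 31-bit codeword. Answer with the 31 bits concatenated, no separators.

Place data at non-parity positions: p1 p2 0 p4 0 1 1 p8 1 1 1 1 1 0 0 p16 1 1 1 1 1 1 1 0 0 1 1 1 0 1 1
p1 (pos 1,3,5,7,9,11,13,15,17,19,21,23,25,27,29,31): XOR of data positions = 0⊕0⊕1⊕1⊕1⊕1⊕0⊕1⊕1⊕1⊕1⊕0⊕1⊕0⊕1 = 0
p2 (pos 2,3,6,7,10,11,14,15,18,19,22,23,26,27,30,31): XOR of data positions = 0⊕1⊕1⊕1⊕1⊕0⊕0⊕1⊕1⊕1⊕1⊕1⊕1⊕1⊕1 = 0
p4 (pos 4,5,6,7,12,13,14,15,20,21,22,23,28,29,30,31): XOR of data positions = 0⊕1⊕1⊕1⊕1⊕0⊕0⊕1⊕1⊕1⊕1⊕1⊕0⊕1⊕1 = 1
p8 (pos 8,9,10,11,12,13,14,15,24,25,26,27,28,29,30,31): XOR of data positions = 1⊕1⊕1⊕1⊕1⊕0⊕0⊕0⊕0⊕1⊕1⊕1⊕0⊕1⊕1 = 0
p16 (pos 16,17,18,19,20,21,22,23,24,25,26,27,28,29,30,31): XOR of data positions = 1⊕1⊕1⊕1⊕1⊕1⊕1⊕0⊕0⊕1⊕1⊕1⊕0⊕1⊕1 = 0
Codeword: 0001011011111000111111100111011

0001011011111000111111100111011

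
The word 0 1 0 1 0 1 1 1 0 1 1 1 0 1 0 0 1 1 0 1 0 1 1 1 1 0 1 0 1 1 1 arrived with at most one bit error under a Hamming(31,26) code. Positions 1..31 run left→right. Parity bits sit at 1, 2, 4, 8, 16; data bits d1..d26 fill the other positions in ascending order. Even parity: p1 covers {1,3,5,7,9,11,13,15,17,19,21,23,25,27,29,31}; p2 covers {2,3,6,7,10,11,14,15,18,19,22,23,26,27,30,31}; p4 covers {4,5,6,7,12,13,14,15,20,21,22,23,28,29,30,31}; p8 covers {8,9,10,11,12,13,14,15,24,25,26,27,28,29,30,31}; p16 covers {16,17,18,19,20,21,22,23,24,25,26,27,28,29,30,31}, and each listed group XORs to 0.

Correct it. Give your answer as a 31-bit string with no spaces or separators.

0101011101110100110101111011111

s1 (pos 1,3,5,7,9,11,13,15,17,19,21,23,25,27,29,31): 0⊕0⊕0⊕1⊕0⊕1⊕0⊕0⊕1⊕0⊕0⊕1⊕1⊕1⊕1⊕1 = 0
s2 (pos 2,3,6,7,10,11,14,15,18,19,22,23,26,27,30,31): 1⊕0⊕1⊕1⊕1⊕1⊕1⊕0⊕1⊕0⊕1⊕1⊕0⊕1⊕1⊕1 = 0
s4 (pos 4,5,6,7,12,13,14,15,20,21,22,23,28,29,30,31): 1⊕0⊕1⊕1⊕1⊕0⊕1⊕0⊕1⊕0⊕1⊕1⊕0⊕1⊕1⊕1 = 1
s8 (pos 8,9,10,11,12,13,14,15,24,25,26,27,28,29,30,31): 1⊕0⊕1⊕1⊕1⊕0⊕1⊕0⊕1⊕1⊕0⊕1⊕0⊕1⊕1⊕1 = 1
s16 (pos 16,17,18,19,20,21,22,23,24,25,26,27,28,29,30,31): 0⊕1⊕1⊕0⊕1⊕0⊕1⊕1⊕1⊕1⊕0⊕1⊕0⊕1⊕1⊕1 = 1
Syndrome s16…s1 = 11100 → error at position 28.
Flip position 28: 0101011101110100110101111010111 → 0101011101110100110101111011111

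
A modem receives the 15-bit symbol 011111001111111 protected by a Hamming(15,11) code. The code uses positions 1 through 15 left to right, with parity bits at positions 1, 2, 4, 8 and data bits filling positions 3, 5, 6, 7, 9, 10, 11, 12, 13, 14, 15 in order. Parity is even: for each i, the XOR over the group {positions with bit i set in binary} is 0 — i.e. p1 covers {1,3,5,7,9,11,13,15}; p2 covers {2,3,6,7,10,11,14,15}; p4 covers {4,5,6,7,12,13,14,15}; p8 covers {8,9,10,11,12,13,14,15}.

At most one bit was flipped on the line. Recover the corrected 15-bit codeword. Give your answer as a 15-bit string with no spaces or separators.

011111001111101

s1 (pos 1,3,5,7,9,11,13,15): 0⊕1⊕1⊕0⊕1⊕1⊕1⊕1 = 0
s2 (pos 2,3,6,7,10,11,14,15): 1⊕1⊕1⊕0⊕1⊕1⊕1⊕1 = 1
s4 (pos 4,5,6,7,12,13,14,15): 1⊕1⊕1⊕0⊕1⊕1⊕1⊕1 = 1
s8 (pos 8,9,10,11,12,13,14,15): 0⊕1⊕1⊕1⊕1⊕1⊕1⊕1 = 1
Syndrome s8…s1 = 1110 → error at position 14.
Flip position 14: 011111001111111 → 011111001111101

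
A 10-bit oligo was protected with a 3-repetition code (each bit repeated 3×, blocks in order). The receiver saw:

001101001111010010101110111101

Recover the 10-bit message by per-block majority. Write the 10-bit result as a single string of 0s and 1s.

Block 1 (001): 1 one → 0
Block 2 (101): 2 ones → 1
Block 3 (001): 1 one → 0
Block 4 (111): 3 ones → 1
Block 5 (010): 1 one → 0
Block 6 (010): 1 one → 0
Block 7 (101): 2 ones → 1
Block 8 (110): 2 ones → 1
Block 9 (111): 3 ones → 1
Block 10 (101): 2 ones → 1

0101001111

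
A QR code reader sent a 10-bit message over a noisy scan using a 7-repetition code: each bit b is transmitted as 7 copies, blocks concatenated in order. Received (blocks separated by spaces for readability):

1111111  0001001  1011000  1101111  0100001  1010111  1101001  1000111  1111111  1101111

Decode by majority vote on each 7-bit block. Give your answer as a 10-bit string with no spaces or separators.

1001011111

Block 1 (1111111): 7 ones → 1
Block 2 (0001001): 2 ones → 0
Block 3 (1011000): 3 ones → 0
Block 4 (1101111): 6 ones → 1
Block 5 (0100001): 2 ones → 0
Block 6 (1010111): 5 ones → 1
Block 7 (1101001): 4 ones → 1
Block 8 (1000111): 4 ones → 1
Block 9 (1111111): 7 ones → 1
Block 10 (1101111): 6 ones → 1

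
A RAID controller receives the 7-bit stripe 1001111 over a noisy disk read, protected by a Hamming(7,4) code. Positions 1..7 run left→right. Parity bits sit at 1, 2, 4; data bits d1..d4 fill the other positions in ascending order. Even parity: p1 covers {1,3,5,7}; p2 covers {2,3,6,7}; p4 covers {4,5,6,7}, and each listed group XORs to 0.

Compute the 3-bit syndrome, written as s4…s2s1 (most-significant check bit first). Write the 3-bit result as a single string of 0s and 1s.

s1 (pos 1,3,5,7): 1⊕0⊕1⊕1 = 1
s2 (pos 2,3,6,7): 0⊕0⊕1⊕1 = 0
s4 (pos 4,5,6,7): 1⊕1⊕1⊕1 = 0
Syndrome s4…s1 = 001 → error at position 1.

001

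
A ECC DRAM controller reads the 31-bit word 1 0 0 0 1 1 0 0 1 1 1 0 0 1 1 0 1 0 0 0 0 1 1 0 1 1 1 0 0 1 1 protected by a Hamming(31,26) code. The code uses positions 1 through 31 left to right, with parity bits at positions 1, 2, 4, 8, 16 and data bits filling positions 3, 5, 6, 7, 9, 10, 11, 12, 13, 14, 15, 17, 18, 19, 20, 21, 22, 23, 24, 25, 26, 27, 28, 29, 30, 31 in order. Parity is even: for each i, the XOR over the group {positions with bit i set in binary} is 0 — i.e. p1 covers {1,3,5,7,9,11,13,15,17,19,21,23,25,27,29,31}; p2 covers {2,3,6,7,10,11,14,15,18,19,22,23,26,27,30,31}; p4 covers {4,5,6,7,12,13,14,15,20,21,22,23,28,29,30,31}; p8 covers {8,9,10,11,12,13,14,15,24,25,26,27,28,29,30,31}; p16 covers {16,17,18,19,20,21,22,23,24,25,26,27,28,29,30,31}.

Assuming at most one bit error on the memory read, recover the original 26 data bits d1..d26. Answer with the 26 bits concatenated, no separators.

s1 (pos 1,3,5,7,9,11,13,15,17,19,21,23,25,27,29,31): 1⊕0⊕1⊕0⊕1⊕1⊕0⊕1⊕1⊕0⊕0⊕1⊕1⊕1⊕0⊕1 = 0
s2 (pos 2,3,6,7,10,11,14,15,18,19,22,23,26,27,30,31): 0⊕0⊕1⊕0⊕1⊕1⊕1⊕1⊕0⊕0⊕1⊕1⊕1⊕1⊕1⊕1 = 1
s4 (pos 4,5,6,7,12,13,14,15,20,21,22,23,28,29,30,31): 0⊕1⊕1⊕0⊕0⊕0⊕1⊕1⊕0⊕0⊕1⊕1⊕0⊕0⊕1⊕1 = 0
s8 (pos 8,9,10,11,12,13,14,15,24,25,26,27,28,29,30,31): 0⊕1⊕1⊕1⊕0⊕0⊕1⊕1⊕0⊕1⊕1⊕1⊕0⊕0⊕1⊕1 = 0
s16 (pos 16,17,18,19,20,21,22,23,24,25,26,27,28,29,30,31): 0⊕1⊕0⊕0⊕0⊕0⊕1⊕1⊕0⊕1⊕1⊕1⊕0⊕0⊕1⊕1 = 0
Syndrome s16…s1 = 00010 → error at position 2.
Flip position 2: 1000110011100110100001101110011 → 1100110011100110100001101110011
Read data bits from positions 3,5,6,7,9,10,11,12,13,14,15,17,18,19,20,21,22,23,24,25,26,27,28,29,30,31: 01101110011100001101110011

01101110011100001101110011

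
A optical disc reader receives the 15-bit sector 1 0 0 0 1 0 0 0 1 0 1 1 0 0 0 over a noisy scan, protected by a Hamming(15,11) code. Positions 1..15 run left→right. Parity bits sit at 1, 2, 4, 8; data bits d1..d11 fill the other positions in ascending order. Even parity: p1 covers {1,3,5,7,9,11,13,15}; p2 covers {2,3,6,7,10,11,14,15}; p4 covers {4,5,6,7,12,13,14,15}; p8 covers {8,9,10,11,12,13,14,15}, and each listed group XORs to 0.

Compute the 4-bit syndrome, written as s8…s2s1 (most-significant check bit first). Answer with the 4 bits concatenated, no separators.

1010

s1 (pos 1,3,5,7,9,11,13,15): 1⊕0⊕1⊕0⊕1⊕1⊕0⊕0 = 0
s2 (pos 2,3,6,7,10,11,14,15): 0⊕0⊕0⊕0⊕0⊕1⊕0⊕0 = 1
s4 (pos 4,5,6,7,12,13,14,15): 0⊕1⊕0⊕0⊕1⊕0⊕0⊕0 = 0
s8 (pos 8,9,10,11,12,13,14,15): 0⊕1⊕0⊕1⊕1⊕0⊕0⊕0 = 1
Syndrome s8…s1 = 1010 → error at position 10.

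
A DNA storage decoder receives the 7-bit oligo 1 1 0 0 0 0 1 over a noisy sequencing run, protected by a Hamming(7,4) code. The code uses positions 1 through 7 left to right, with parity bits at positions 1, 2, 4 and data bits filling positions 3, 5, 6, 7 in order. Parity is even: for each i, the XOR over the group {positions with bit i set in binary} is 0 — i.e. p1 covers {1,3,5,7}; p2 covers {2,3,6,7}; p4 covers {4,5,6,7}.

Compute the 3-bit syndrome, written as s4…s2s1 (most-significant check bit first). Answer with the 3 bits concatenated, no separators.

s1 (pos 1,3,5,7): 1⊕0⊕0⊕1 = 0
s2 (pos 2,3,6,7): 1⊕0⊕0⊕1 = 0
s4 (pos 4,5,6,7): 0⊕0⊕0⊕1 = 1
Syndrome s4…s1 = 100 → error at position 4.

100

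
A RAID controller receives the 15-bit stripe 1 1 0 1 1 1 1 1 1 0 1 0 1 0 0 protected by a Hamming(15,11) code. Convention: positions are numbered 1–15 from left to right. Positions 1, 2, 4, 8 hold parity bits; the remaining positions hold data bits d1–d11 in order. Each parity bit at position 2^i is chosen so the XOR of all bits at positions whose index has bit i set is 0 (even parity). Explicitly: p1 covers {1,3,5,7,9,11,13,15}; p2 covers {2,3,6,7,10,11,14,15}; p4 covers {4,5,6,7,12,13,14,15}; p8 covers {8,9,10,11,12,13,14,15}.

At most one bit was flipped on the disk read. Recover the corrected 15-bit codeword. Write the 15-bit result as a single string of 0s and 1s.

s1 (pos 1,3,5,7,9,11,13,15): 1⊕0⊕1⊕1⊕1⊕1⊕1⊕0 = 0
s2 (pos 2,3,6,7,10,11,14,15): 1⊕0⊕1⊕1⊕0⊕1⊕0⊕0 = 0
s4 (pos 4,5,6,7,12,13,14,15): 1⊕1⊕1⊕1⊕0⊕1⊕0⊕0 = 1
s8 (pos 8,9,10,11,12,13,14,15): 1⊕1⊕0⊕1⊕0⊕1⊕0⊕0 = 0
Syndrome s8…s1 = 0100 → error at position 4.
Flip position 4: 110111111010100 → 110011111010100

110011111010100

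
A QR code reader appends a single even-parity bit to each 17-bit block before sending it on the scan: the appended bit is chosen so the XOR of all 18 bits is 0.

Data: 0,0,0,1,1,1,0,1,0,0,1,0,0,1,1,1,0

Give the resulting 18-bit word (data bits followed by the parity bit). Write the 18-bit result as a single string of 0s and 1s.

000111010010011100

XOR of the 17 data bits: 0⊕0⊕0⊕1⊕1⊕1⊕0⊕1⊕0⊕0⊕1⊕0⊕0⊕1⊕1⊕1⊕0 = 0
Parity bit = 0 (so all 18 bits XOR to 0).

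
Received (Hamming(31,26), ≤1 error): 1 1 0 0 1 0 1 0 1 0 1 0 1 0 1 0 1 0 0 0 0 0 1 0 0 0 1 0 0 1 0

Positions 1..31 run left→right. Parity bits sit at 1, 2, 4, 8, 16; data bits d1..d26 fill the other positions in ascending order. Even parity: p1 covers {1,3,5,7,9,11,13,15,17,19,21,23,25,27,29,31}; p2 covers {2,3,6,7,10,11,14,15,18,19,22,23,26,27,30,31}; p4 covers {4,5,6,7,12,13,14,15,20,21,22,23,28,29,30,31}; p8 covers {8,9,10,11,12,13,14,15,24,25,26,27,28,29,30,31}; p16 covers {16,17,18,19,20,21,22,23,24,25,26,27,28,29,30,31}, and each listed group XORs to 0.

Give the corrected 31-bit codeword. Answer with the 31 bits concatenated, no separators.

1000101010101010100000100010010

s1 (pos 1,3,5,7,9,11,13,15,17,19,21,23,25,27,29,31): 1⊕0⊕1⊕1⊕1⊕1⊕1⊕1⊕1⊕0⊕0⊕1⊕0⊕1⊕0⊕0 = 0
s2 (pos 2,3,6,7,10,11,14,15,18,19,22,23,26,27,30,31): 1⊕0⊕0⊕1⊕0⊕1⊕0⊕1⊕0⊕0⊕0⊕1⊕0⊕1⊕1⊕0 = 1
s4 (pos 4,5,6,7,12,13,14,15,20,21,22,23,28,29,30,31): 0⊕1⊕0⊕1⊕0⊕1⊕0⊕1⊕0⊕0⊕0⊕1⊕0⊕0⊕1⊕0 = 0
s8 (pos 8,9,10,11,12,13,14,15,24,25,26,27,28,29,30,31): 0⊕1⊕0⊕1⊕0⊕1⊕0⊕1⊕0⊕0⊕0⊕1⊕0⊕0⊕1⊕0 = 0
s16 (pos 16,17,18,19,20,21,22,23,24,25,26,27,28,29,30,31): 0⊕1⊕0⊕0⊕0⊕0⊕0⊕1⊕0⊕0⊕0⊕1⊕0⊕0⊕1⊕0 = 0
Syndrome s16…s1 = 00010 → error at position 2.
Flip position 2: 1100101010101010100000100010010 → 1000101010101010100000100010010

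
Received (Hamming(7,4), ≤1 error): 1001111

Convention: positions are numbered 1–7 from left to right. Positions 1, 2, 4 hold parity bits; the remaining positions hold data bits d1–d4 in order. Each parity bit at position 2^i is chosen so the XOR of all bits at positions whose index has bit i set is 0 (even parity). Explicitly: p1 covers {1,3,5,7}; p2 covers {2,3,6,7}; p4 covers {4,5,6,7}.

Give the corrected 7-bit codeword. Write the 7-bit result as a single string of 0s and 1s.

0001111

s1 (pos 1,3,5,7): 1⊕0⊕1⊕1 = 1
s2 (pos 2,3,6,7): 0⊕0⊕1⊕1 = 0
s4 (pos 4,5,6,7): 1⊕1⊕1⊕1 = 0
Syndrome s4…s1 = 001 → error at position 1.
Flip position 1: 1001111 → 0001111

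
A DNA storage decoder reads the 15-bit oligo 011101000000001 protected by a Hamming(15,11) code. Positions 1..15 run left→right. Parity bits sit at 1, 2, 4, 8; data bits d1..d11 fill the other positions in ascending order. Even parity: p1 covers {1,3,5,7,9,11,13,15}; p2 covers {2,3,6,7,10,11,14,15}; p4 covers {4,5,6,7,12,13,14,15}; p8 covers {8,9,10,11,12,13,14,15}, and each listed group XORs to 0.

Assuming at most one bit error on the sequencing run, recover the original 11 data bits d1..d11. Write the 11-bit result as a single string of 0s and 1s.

10100001001

s1 (pos 1,3,5,7,9,11,13,15): 0⊕1⊕0⊕0⊕0⊕0⊕0⊕1 = 0
s2 (pos 2,3,6,7,10,11,14,15): 1⊕1⊕1⊕0⊕0⊕0⊕0⊕1 = 0
s4 (pos 4,5,6,7,12,13,14,15): 1⊕0⊕1⊕0⊕0⊕0⊕0⊕1 = 1
s8 (pos 8,9,10,11,12,13,14,15): 0⊕0⊕0⊕0⊕0⊕0⊕0⊕1 = 1
Syndrome s8…s1 = 1100 → error at position 12.
Flip position 12: 011101000000001 → 011101000001001
Read data bits from positions 3,5,6,7,9,10,11,12,13,14,15: 10100001001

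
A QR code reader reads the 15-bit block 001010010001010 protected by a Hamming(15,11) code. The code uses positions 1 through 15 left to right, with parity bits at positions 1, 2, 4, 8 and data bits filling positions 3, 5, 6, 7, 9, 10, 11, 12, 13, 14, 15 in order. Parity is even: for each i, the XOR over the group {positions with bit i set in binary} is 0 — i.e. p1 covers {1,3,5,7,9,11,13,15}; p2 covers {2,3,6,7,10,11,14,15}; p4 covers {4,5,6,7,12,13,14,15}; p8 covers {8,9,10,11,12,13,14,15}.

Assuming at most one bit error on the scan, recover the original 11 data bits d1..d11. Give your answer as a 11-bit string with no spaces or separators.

11000000010

s1 (pos 1,3,5,7,9,11,13,15): 0⊕1⊕1⊕0⊕0⊕0⊕0⊕0 = 0
s2 (pos 2,3,6,7,10,11,14,15): 0⊕1⊕0⊕0⊕0⊕0⊕1⊕0 = 0
s4 (pos 4,5,6,7,12,13,14,15): 0⊕1⊕0⊕0⊕1⊕0⊕1⊕0 = 1
s8 (pos 8,9,10,11,12,13,14,15): 1⊕0⊕0⊕0⊕1⊕0⊕1⊕0 = 1
Syndrome s8…s1 = 1100 → error at position 12.
Flip position 12: 001010010001010 → 001010010000010
Read data bits from positions 3,5,6,7,9,10,11,12,13,14,15: 11000000010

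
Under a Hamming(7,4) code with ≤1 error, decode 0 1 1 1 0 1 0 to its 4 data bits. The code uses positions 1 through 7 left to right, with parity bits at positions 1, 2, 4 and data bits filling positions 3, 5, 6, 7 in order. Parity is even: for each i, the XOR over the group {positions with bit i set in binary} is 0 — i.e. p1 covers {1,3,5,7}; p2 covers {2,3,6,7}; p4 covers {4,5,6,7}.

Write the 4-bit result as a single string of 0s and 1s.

s1 (pos 1,3,5,7): 0⊕1⊕0⊕0 = 1
s2 (pos 2,3,6,7): 1⊕1⊕1⊕0 = 1
s4 (pos 4,5,6,7): 1⊕0⊕1⊕0 = 0
Syndrome s4…s1 = 011 → error at position 3.
Flip position 3: 0111010 → 0101010
Read data bits from positions 3,5,6,7: 0010

0010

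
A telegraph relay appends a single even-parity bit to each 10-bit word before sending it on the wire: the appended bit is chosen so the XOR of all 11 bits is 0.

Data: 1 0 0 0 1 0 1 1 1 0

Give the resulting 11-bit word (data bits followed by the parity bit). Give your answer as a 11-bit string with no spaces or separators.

10001011101

XOR of the 10 data bits: 1⊕0⊕0⊕0⊕1⊕0⊕1⊕1⊕1⊕0 = 1
Parity bit = 1 (so all 11 bits XOR to 0).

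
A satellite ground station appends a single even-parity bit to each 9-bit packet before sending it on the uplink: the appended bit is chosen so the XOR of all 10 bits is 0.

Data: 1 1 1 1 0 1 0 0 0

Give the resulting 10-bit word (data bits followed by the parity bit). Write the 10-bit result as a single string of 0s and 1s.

1111010001

XOR of the 9 data bits: 1⊕1⊕1⊕1⊕0⊕1⊕0⊕0⊕0 = 1
Parity bit = 1 (so all 10 bits XOR to 0).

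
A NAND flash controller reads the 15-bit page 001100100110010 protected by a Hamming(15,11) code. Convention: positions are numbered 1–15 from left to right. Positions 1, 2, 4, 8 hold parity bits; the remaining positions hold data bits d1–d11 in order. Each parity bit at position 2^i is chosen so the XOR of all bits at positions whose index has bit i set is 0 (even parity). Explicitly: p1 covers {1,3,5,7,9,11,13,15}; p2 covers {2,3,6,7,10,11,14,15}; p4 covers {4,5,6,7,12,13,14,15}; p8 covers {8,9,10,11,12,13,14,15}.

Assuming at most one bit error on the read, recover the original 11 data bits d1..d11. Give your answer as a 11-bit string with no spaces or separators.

s1 (pos 1,3,5,7,9,11,13,15): 0⊕1⊕0⊕1⊕0⊕1⊕0⊕0 = 1
s2 (pos 2,3,6,7,10,11,14,15): 0⊕1⊕0⊕1⊕1⊕1⊕1⊕0 = 1
s4 (pos 4,5,6,7,12,13,14,15): 1⊕0⊕0⊕1⊕0⊕0⊕1⊕0 = 1
s8 (pos 8,9,10,11,12,13,14,15): 0⊕0⊕1⊕1⊕0⊕0⊕1⊕0 = 1
Syndrome s8…s1 = 1111 → error at position 15.
Flip position 15: 001100100110010 → 001100100110011
Read data bits from positions 3,5,6,7,9,10,11,12,13,14,15: 10010110011

10010110011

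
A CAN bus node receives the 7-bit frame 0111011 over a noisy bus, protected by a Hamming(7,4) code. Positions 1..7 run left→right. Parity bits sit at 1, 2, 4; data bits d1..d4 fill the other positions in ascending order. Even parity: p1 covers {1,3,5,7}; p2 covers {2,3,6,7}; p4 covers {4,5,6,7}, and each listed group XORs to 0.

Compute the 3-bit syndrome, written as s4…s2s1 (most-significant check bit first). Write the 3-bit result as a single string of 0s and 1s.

s1 (pos 1,3,5,7): 0⊕1⊕0⊕1 = 0
s2 (pos 2,3,6,7): 1⊕1⊕1⊕1 = 0
s4 (pos 4,5,6,7): 1⊕0⊕1⊕1 = 1
Syndrome s4…s1 = 100 → error at position 4.

100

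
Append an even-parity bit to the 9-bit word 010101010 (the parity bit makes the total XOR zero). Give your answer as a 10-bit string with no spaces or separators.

XOR of the 9 data bits: 0⊕1⊕0⊕1⊕0⊕1⊕0⊕1⊕0 = 0
Parity bit = 0 (so all 10 bits XOR to 0).

0101010100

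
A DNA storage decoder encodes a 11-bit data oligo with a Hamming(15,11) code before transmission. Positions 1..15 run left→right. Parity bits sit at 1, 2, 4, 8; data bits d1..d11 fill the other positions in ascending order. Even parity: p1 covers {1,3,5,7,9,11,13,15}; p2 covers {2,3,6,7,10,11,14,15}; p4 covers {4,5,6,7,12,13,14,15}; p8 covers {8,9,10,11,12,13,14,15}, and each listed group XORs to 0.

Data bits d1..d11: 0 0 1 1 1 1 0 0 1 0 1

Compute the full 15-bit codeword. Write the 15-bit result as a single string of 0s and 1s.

Place data at non-parity positions: p1 p2 0 p4 0 1 1 p8 1 1 0 0 1 0 1
p1 (pos 1,3,5,7,9,11,13,15): XOR of data positions = 0⊕0⊕1⊕1⊕0⊕1⊕1 = 0
p2 (pos 2,3,6,7,10,11,14,15): XOR of data positions = 0⊕1⊕1⊕1⊕0⊕0⊕1 = 0
p4 (pos 4,5,6,7,12,13,14,15): XOR of data positions = 0⊕1⊕1⊕0⊕1⊕0⊕1 = 0
p8 (pos 8,9,10,11,12,13,14,15): XOR of data positions = 1⊕1⊕0⊕0⊕1⊕0⊕1 = 0
Codeword: 000001101100101

000001101100101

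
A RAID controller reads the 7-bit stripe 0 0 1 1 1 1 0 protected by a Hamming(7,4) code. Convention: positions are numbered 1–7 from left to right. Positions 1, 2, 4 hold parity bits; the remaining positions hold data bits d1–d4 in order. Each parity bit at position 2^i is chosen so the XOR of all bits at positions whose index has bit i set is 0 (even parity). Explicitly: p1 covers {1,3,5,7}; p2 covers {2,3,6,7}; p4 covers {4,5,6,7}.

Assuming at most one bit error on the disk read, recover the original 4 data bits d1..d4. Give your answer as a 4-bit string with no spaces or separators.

1110

s1 (pos 1,3,5,7): 0⊕1⊕1⊕0 = 0
s2 (pos 2,3,6,7): 0⊕1⊕1⊕0 = 0
s4 (pos 4,5,6,7): 1⊕1⊕1⊕0 = 1
Syndrome s4…s1 = 100 → error at position 4.
Flip position 4: 0011110 → 0010110
Read data bits from positions 3,5,6,7: 1110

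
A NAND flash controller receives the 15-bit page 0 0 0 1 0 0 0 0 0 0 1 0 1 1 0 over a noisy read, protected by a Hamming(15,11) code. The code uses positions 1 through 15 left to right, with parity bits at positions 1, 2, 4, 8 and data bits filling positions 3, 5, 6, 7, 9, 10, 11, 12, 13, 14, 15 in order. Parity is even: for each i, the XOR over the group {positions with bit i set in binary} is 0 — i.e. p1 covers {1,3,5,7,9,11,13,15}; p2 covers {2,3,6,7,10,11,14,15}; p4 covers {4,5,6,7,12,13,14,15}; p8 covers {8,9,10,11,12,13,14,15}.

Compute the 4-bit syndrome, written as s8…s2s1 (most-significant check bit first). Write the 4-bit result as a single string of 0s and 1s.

s1 (pos 1,3,5,7,9,11,13,15): 0⊕0⊕0⊕0⊕0⊕1⊕1⊕0 = 0
s2 (pos 2,3,6,7,10,11,14,15): 0⊕0⊕0⊕0⊕0⊕1⊕1⊕0 = 0
s4 (pos 4,5,6,7,12,13,14,15): 1⊕0⊕0⊕0⊕0⊕1⊕1⊕0 = 1
s8 (pos 8,9,10,11,12,13,14,15): 0⊕0⊕0⊕1⊕0⊕1⊕1⊕0 = 1
Syndrome s8…s1 = 1100 → error at position 12.

1100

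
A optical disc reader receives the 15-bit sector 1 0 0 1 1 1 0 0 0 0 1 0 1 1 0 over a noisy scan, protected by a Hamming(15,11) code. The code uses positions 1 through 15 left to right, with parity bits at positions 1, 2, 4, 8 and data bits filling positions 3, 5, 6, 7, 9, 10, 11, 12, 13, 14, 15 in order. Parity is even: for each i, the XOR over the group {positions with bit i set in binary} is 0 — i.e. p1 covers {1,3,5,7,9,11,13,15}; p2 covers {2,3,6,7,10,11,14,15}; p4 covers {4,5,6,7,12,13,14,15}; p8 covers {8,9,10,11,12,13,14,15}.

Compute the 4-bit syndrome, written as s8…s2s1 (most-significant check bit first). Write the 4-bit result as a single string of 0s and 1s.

s1 (pos 1,3,5,7,9,11,13,15): 1⊕0⊕1⊕0⊕0⊕1⊕1⊕0 = 0
s2 (pos 2,3,6,7,10,11,14,15): 0⊕0⊕1⊕0⊕0⊕1⊕1⊕0 = 1
s4 (pos 4,5,6,7,12,13,14,15): 1⊕1⊕1⊕0⊕0⊕1⊕1⊕0 = 1
s8 (pos 8,9,10,11,12,13,14,15): 0⊕0⊕0⊕1⊕0⊕1⊕1⊕0 = 1
Syndrome s8…s1 = 1110 → error at position 14.

1110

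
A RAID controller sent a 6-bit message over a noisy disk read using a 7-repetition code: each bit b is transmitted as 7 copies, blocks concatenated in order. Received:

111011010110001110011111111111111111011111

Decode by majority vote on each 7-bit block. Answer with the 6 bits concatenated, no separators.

101111

Block 1 (1110110): 5 ones → 1
Block 2 (1011000): 3 ones → 0
Block 3 (1110011): 5 ones → 1
Block 4 (1111111): 7 ones → 1
Block 5 (1111111): 7 ones → 1
Block 6 (1011111): 6 ones → 1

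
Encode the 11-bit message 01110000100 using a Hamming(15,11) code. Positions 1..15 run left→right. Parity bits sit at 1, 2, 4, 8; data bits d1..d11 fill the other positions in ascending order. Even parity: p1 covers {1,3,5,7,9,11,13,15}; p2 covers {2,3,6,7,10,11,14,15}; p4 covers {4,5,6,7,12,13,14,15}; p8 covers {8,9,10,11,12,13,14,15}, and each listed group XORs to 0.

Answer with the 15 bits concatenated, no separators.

100011110000100

Place data at non-parity positions: p1 p2 0 p4 1 1 1 p8 0 0 0 0 1 0 0
p1 (pos 1,3,5,7,9,11,13,15): XOR of data positions = 0⊕1⊕1⊕0⊕0⊕1⊕0 = 1
p2 (pos 2,3,6,7,10,11,14,15): XOR of data positions = 0⊕1⊕1⊕0⊕0⊕0⊕0 = 0
p4 (pos 4,5,6,7,12,13,14,15): XOR of data positions = 1⊕1⊕1⊕0⊕1⊕0⊕0 = 0
p8 (pos 8,9,10,11,12,13,14,15): XOR of data positions = 0⊕0⊕0⊕0⊕1⊕0⊕0 = 1
Codeword: 100011110000100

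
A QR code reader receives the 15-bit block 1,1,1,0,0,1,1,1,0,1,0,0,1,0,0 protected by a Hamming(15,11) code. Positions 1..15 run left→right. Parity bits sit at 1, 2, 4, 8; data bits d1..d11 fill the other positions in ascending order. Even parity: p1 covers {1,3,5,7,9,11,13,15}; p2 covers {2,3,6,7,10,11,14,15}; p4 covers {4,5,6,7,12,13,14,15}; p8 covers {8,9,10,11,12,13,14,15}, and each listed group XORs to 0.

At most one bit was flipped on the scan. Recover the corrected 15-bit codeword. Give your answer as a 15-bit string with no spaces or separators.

s1 (pos 1,3,5,7,9,11,13,15): 1⊕1⊕0⊕1⊕0⊕0⊕1⊕0 = 0
s2 (pos 2,3,6,7,10,11,14,15): 1⊕1⊕1⊕1⊕1⊕0⊕0⊕0 = 1
s4 (pos 4,5,6,7,12,13,14,15): 0⊕0⊕1⊕1⊕0⊕1⊕0⊕0 = 1
s8 (pos 8,9,10,11,12,13,14,15): 1⊕0⊕1⊕0⊕0⊕1⊕0⊕0 = 1
Syndrome s8…s1 = 1110 → error at position 14.
Flip position 14: 111001110100100 → 111001110100110

111001110100110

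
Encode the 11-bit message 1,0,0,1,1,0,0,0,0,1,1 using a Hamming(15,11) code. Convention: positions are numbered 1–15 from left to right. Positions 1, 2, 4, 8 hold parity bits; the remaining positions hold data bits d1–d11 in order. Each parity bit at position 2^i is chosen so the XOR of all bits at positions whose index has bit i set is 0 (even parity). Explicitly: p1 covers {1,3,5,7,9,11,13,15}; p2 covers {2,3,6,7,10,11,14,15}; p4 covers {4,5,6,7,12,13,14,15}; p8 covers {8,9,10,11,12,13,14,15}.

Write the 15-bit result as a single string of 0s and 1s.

Place data at non-parity positions: p1 p2 1 p4 0 0 1 p8 1 0 0 0 0 1 1
p1 (pos 1,3,5,7,9,11,13,15): XOR of data positions = 1⊕0⊕1⊕1⊕0⊕0⊕1 = 0
p2 (pos 2,3,6,7,10,11,14,15): XOR of data positions = 1⊕0⊕1⊕0⊕0⊕1⊕1 = 0
p4 (pos 4,5,6,7,12,13,14,15): XOR of data positions = 0⊕0⊕1⊕0⊕0⊕1⊕1 = 1
p8 (pos 8,9,10,11,12,13,14,15): XOR of data positions = 1⊕0⊕0⊕0⊕0⊕1⊕1 = 1
Codeword: 001100111000011

001100111000011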